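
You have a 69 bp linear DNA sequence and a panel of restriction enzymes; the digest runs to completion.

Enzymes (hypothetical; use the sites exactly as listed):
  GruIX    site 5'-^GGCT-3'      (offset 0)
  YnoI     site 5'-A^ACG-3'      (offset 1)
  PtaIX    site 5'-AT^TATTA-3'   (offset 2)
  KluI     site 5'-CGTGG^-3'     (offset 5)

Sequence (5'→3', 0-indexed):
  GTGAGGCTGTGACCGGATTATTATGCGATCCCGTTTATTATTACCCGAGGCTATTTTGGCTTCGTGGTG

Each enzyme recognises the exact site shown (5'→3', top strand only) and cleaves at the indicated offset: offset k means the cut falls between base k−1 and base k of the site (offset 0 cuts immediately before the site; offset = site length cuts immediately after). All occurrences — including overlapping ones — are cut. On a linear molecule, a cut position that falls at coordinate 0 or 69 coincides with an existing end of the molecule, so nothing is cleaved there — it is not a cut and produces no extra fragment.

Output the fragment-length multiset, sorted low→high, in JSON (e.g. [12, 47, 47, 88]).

Per-enzyme occurrences:
  GruIX (GGCT, off=0): starts [4, 48, 57] → cuts [4, 48, 57]
  YnoI (AACG, off=1): no sites
  PtaIX (ATTATTA, off=2): starts [16, 36] → cuts [18, 38]
  KluI (CGTGG, off=5): starts [62] → cuts [67]

Pooled cuts: [4, 18, 38, 48, 57, 67]

Fragment lengths:
  [0,4): 4 bp
  [4,18): 14 bp
  [18,38): 20 bp
  [38,48): 10 bp
  [48,57): 9 bp
  [57,67): 10 bp
  [67,69): 2 bp

[2,4,9,10,10,14,20]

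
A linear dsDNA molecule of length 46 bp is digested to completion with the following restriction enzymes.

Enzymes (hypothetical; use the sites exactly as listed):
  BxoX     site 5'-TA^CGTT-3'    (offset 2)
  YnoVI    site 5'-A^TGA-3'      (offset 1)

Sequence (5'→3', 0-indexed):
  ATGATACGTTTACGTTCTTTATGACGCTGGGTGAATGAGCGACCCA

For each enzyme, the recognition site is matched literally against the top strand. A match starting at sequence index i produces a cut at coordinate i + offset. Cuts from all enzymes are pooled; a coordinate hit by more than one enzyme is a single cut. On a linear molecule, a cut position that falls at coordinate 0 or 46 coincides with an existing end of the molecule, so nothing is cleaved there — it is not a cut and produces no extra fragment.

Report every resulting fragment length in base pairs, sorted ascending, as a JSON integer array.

[1,5,6,9,11,14]

Per-enzyme occurrences:
  BxoX TACGTT/2: at [4, 10] ⇒ [6, 12]
  YnoVI ATGA/1: at [0, 20, 34] ⇒ [1, 21, 35]

Pooled cuts: [1, 6, 12, 21, 35]

Fragments:
  [0,1): 1 bp
  [1,6): 5 bp
  [6,12): 6 bp
  [12,21): 9 bp
  [21,35): 14 bp
  [35,46): 11 bp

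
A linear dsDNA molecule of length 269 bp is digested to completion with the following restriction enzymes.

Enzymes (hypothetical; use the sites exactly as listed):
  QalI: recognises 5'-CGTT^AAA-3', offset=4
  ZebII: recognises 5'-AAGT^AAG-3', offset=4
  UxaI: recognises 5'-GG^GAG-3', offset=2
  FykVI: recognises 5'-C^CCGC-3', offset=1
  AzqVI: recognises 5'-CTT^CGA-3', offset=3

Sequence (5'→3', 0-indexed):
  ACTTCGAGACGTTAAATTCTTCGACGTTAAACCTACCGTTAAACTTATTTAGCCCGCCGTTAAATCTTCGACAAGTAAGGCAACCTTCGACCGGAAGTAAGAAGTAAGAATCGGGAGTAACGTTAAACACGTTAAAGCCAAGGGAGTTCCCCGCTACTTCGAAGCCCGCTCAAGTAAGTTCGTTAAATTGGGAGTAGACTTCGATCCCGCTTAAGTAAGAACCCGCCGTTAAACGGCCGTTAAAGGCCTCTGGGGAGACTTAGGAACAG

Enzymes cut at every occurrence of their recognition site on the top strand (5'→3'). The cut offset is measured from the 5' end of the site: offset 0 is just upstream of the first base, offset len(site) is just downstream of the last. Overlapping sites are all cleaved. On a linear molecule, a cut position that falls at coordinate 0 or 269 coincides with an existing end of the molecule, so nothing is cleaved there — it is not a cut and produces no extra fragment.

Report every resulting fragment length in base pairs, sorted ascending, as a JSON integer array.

Site scan:
  QalI (CGTTAAA, off=4): starts [9, 24, 36, 57, 120, 129, 180, 226, 237] → cuts [13, 28, 40, 61, 124, 133, 184, 230, 241]
  ZebII (AAGTAAG, off=4): starts [72, 94, 101, 171, 212] → cuts [76, 98, 105, 175, 216]
  UxaI (GGGAG, off=2): starts [112, 141, 189, 252] → cuts [114, 143, 191, 254]
  FykVI (CCCGC, off=1): starts [52, 149, 164, 205, 221] → cuts [53, 150, 165, 206, 222]
  AzqVI (CTTCGA, off=3): starts [1, 18, 65, 84, 156, 198] → cuts [4, 21, 68, 87, 159, 201]

All cut coordinates (distinct, sorted): [4, 13, 21, 28, 40, 53, 61, 68, 76, 87, 98, 105, 114, 124, 133, 143, 150, 159, 165, 175, 184, 191, 201, 206, 216, 222, 230, 241, 254]

Fragment lengths:
  [0,4): 4 bp
  [4,13): 9 bp
  [13,21): 8 bp
  [21,28): 7 bp
  [28,40): 12 bp
  [40,53): 13 bp
  [53,61): 8 bp
  [61,68): 7 bp
  [68,76): 8 bp
  [76,87): 11 bp
  [87,98): 11 bp
  [98,105): 7 bp
  [105,114): 9 bp
  [114,124): 10 bp
  [124,133): 9 bp
  [133,143): 10 bp
  [143,150): 7 bp
  [150,159): 9 bp
  [159,165): 6 bp
  [165,175): 10 bp
  [175,184): 9 bp
  [184,191): 7 bp
  [191,201): 10 bp
  [201,206): 5 bp
  [206,216): 10 bp
  [216,222): 6 bp
  [222,230): 8 bp
  [230,241): 11 bp
  [241,254): 13 bp
  [254,269): 15 bp

[4,5,6,6,7,7,7,7,7,8,8,8,8,9,9,9,9,9,10,10,10,10,10,11,11,11,12,13,13,15]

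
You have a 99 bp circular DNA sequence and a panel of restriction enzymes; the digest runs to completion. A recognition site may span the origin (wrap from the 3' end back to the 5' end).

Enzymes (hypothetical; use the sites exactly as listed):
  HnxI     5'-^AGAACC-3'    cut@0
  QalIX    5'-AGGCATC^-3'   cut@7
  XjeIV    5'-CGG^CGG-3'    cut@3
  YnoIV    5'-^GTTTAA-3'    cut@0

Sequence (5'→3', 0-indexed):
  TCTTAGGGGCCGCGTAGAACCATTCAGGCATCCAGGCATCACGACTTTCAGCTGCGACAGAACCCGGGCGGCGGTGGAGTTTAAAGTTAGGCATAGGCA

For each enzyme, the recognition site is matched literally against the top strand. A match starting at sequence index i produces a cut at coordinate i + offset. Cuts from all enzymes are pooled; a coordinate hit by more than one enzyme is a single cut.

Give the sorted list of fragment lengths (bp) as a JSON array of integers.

Per-enzyme occurrences:
  HnxI AGAACC/0: at [15, 58] ⇒ [15, 58]
  QalIX AGGCATC/7: at [25, 33, 94] ⇒ [2, 32, 40]
  XjeIV CGGCGG/3: at [68] ⇒ [71]
  YnoIV GTTTAA/0: at [78] ⇒ [78]

Pooled cuts: [2, 15, 32, 40, 58, 71, 78]

Fragment lengths:
  2→15: 13 bp
  15→32: 17 bp
  32→40: 8 bp
  40→58: 18 bp
  58→71: 13 bp
  71→78: 7 bp
  78→2 (wrap): 99-78+2 = 23 bp

[7,8,13,13,17,18,23]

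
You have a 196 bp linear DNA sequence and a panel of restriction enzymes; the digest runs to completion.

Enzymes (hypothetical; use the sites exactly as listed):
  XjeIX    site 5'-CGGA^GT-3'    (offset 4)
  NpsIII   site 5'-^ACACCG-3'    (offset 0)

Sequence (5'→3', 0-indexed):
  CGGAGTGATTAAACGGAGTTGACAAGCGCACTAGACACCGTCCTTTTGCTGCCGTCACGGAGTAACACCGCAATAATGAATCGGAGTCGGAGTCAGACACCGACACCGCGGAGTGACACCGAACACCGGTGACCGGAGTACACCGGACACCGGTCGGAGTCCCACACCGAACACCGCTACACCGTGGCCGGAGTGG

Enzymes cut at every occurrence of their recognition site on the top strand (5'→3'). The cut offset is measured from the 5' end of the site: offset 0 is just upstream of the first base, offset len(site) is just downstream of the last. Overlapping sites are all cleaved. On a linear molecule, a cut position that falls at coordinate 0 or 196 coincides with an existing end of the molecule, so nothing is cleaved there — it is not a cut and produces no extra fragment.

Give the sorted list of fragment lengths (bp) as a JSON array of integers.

[2,3,3,4,4,5,5,6,6,7,7,7,8,10,12,13,14,15,17,21,27]

Site scan:
  XjeIX (CGGAGT, off=4): starts [0, 13, 57, 81, 87, 108, 133, 154, 188] → cuts [4, 17, 61, 85, 91, 112, 137, 158, 192]
  NpsIII (ACACCG, off=0): starts [34, 64, 96, 102, 115, 122, 139, 146, 163, 170, 178] → cuts [34, 64, 96, 102, 115, 122, 139, 146, 163, 170, 178]

All cut coordinates (distinct, sorted): [4, 17, 34, 61, 64, 85, 91, 96, 102, 112, 115, 122, 137, 139, 146, 158, 163, 170, 178, 192]

Fragments:
  [0,4): 4 bp
  [4,17): 13 bp
  [17,34): 17 bp
  [34,61): 27 bp
  [61,64): 3 bp
  [64,85): 21 bp
  [85,91): 6 bp
  [91,96): 5 bp
  [96,102): 6 bp
  [102,112): 10 bp
  [112,115): 3 bp
  [115,122): 7 bp
  [122,137): 15 bp
  [137,139): 2 bp
  [139,146): 7 bp
  [146,158): 12 bp
  [158,163): 5 bp
  [163,170): 7 bp
  [170,178): 8 bp
  [178,192): 14 bp
  [192,196): 4 bp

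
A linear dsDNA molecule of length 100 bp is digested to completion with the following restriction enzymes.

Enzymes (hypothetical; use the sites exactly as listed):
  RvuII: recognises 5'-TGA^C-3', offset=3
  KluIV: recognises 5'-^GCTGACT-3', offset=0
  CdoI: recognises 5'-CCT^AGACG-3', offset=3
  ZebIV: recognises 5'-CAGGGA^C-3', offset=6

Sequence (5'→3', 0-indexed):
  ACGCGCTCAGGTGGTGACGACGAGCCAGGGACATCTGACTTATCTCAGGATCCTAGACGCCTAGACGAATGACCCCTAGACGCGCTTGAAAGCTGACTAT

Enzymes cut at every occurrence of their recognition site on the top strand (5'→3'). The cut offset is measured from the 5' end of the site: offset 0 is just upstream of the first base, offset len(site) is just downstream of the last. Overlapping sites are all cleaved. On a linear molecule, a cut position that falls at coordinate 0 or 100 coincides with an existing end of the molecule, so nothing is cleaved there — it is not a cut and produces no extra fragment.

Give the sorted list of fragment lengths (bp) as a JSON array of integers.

[4,5,5,7,8,10,14,14,16,17]

Per-enzyme occurrences:
  RvuII TGAC/3: at [14, 35, 69, 93] ⇒ [17, 38, 72, 96]
  KluIV GCTGACT/0: at [91] ⇒ [91]
  CdoI CCTAGACG/3: at [51, 59, 74] ⇒ [54, 62, 77]
  ZebIV CAGGGAC/6: at [25] ⇒ [31]

Pooled cuts: [17, 31, 38, 54, 62, 72, 77, 91, 96]

Fragments:
  [0,17): 17 bp
  [17,31): 14 bp
  [31,38): 7 bp
  [38,54): 16 bp
  [54,62): 8 bp
  [62,72): 10 bp
  [72,77): 5 bp
  [77,91): 14 bp
  [91,96): 5 bp
  [96,100): 4 bp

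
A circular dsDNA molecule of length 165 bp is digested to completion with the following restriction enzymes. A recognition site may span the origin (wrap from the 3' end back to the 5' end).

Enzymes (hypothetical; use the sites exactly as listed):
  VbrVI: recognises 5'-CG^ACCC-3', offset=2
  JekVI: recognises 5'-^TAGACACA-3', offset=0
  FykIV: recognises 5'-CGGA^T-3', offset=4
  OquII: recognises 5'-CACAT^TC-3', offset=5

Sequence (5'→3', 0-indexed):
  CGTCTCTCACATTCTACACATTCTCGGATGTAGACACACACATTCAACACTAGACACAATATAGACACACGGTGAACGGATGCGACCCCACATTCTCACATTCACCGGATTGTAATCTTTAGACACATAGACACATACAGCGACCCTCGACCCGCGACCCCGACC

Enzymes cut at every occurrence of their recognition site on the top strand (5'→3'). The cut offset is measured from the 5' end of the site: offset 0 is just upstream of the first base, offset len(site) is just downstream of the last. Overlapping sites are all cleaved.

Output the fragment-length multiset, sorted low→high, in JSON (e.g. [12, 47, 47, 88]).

[2,4,6,7,7,7,7,8,8,8,9,9,10,11,13,15,15,19]

Site scan:
  VbrVI CGACCC/2: at [82, 140, 147, 154, 160] ⇒ [84, 142, 149, 156, 162]
  JekVI TAGACACA/0: at [30, 50, 61, 119, 127] ⇒ [30, 50, 61, 119, 127]
  FykIV CGGAT/4: at [24, 76, 105] ⇒ [28, 80, 109]
  OquII CACATTC/5: at [7, 16, 38, 88, 96] ⇒ [12, 21, 43, 93, 101]

Pooled cuts: [12, 21, 28, 30, 43, 50, 61, 80, 84, 93, 101, 109, 119, 127, 142, 149, 156, 162]

Fragments:
  12→21: 9 bp
  21→28: 7 bp
  28→30: 2 bp
  30→43: 13 bp
  43→50: 7 bp
  50→61: 11 bp
  61→80: 19 bp
  80→84: 4 bp
  84→93: 9 bp
  93→101: 8 bp
  101→109: 8 bp
  109→119: 10 bp
  119→127: 8 bp
  127→142: 15 bp
  142→149: 7 bp
  149→156: 7 bp
  156→162: 6 bp
  162→12 (wrap): 165-162+12 = 15 bp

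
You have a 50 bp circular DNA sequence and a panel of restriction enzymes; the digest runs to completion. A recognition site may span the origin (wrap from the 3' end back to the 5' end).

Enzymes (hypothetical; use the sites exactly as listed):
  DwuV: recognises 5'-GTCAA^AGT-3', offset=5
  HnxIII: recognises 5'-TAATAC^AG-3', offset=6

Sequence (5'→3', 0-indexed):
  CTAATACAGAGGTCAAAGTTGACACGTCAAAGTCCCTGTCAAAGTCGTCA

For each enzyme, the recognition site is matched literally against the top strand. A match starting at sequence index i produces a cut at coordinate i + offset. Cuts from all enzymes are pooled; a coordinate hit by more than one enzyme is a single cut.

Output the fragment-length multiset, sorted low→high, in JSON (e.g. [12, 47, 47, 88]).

Scan for sites:
  DwuV GTCAAAGT/5: at [11, 25, 37] ⇒ [16, 30, 42]
  HnxIII TAATACAG/6: at [1] ⇒ [7]

All cut coordinates (distinct, sorted): [7, 16, 30, 42]

Fragments:
  7→16: 9 bp
  16→30: 14 bp
  30→42: 12 bp
  42→7 (wrap): 50-42+7 = 15 bp

[9,12,14,15]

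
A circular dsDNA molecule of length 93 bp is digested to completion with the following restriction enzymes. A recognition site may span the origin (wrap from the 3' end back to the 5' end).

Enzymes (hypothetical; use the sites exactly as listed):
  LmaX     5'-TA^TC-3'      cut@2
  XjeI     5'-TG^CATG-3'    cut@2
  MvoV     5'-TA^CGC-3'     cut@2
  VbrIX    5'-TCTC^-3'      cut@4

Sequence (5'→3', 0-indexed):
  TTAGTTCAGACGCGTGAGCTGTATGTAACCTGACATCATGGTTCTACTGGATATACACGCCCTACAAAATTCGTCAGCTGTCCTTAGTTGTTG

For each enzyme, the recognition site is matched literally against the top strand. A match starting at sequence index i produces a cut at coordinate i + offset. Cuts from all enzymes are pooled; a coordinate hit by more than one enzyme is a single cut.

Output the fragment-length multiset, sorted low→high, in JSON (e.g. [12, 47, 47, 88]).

Scan for sites:
  LmaX (TATC, off=2): no sites
  XjeI (TGCATG, off=2): no sites
  MvoV (TACGC, off=2): no sites
  VbrIX (TCTC, off=4): no sites

All cut coordinates (distinct, sorted): ∅

Fragment lengths:
  no cuts → one circular fragment of 93 bp

[93]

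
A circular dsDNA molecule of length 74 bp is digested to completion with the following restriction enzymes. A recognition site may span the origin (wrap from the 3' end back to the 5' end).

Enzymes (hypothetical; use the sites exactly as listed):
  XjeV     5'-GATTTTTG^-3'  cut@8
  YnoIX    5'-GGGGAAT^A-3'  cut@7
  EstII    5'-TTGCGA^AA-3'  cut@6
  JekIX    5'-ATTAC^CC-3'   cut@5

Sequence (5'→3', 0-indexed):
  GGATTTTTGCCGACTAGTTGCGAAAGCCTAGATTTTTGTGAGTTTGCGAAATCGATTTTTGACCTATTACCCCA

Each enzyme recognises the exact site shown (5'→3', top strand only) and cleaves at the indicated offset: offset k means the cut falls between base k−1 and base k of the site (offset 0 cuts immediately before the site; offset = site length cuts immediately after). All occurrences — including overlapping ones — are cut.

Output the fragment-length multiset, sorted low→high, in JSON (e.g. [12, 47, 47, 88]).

[9,11,12,13,14,15]

Scan for sites:
  XjeV GATTTTTG/8: at [1, 30, 53] ⇒ [9, 38, 61]
  YnoIX (GGGGAATA, off=7): no sites
  EstII TTGCGAAA/6: at [17, 43] ⇒ [23, 49]
  JekIX ATTACCC/5: at [65] ⇒ [70]

All cut coordinates (distinct, sorted): [9, 23, 38, 49, 61, 70]

Fragment lengths:
  9→23: 14 bp
  23→38: 15 bp
  38→49: 11 bp
  49→61: 12 bp
  61→70: 9 bp
  70→9 (wrap): 74-70+9 = 13 bp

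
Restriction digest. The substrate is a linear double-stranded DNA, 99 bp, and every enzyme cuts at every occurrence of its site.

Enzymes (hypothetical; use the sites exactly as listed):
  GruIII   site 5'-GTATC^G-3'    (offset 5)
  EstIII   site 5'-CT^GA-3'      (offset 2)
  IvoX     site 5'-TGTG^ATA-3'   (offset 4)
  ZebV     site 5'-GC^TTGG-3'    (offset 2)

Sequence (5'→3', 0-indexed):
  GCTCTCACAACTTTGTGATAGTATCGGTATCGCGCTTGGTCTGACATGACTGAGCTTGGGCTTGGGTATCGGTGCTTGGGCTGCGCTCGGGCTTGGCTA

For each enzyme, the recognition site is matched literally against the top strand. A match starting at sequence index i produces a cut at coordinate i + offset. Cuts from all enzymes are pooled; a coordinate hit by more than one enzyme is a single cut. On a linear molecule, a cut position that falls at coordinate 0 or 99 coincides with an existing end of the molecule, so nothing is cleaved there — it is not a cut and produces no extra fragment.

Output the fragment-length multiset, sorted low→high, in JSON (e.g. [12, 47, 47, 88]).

Scan for sites:
  GruIII (GTATCG, off=5): starts [20, 26, 65] → cuts [25, 31, 70]
  EstIII (CTGA, off=2): starts [40, 49] → cuts [42, 51]
  IvoX (TGTGATA, off=4): starts [13] → cuts [17]
  ZebV (GCTTGG, off=2): starts [33, 53, 59, 73, 90] → cuts [35, 55, 61, 75, 92]

All cut coordinates (distinct, sorted): [17, 25, 31, 35, 42, 51, 55, 61, 70, 75, 92]

Fragment lengths:
  [0,17): 17 bp
  [17,25): 8 bp
  [25,31): 6 bp
  [31,35): 4 bp
  [35,42): 7 bp
  [42,51): 9 bp
  [51,55): 4 bp
  [55,61): 6 bp
  [61,70): 9 bp
  [70,75): 5 bp
  [75,92): 17 bp
  [92,99): 7 bp

[4,4,5,6,6,7,7,8,9,9,17,17]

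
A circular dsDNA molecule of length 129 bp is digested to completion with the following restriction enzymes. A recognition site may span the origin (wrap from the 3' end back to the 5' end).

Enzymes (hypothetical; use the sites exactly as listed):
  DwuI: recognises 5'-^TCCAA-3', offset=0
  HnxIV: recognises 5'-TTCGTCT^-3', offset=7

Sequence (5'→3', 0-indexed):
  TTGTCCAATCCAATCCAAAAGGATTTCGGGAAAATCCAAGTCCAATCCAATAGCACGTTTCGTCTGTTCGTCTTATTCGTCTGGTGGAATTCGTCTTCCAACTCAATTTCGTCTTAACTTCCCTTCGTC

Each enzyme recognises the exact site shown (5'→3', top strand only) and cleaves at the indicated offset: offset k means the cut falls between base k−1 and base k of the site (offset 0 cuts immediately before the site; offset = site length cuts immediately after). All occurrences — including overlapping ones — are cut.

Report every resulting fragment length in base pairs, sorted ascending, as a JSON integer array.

Per-enzyme occurrences:
  DwuI (TCCAA, off=0): starts [3, 8, 13, 34, 40, 45, 96] → cuts [3, 8, 13, 34, 40, 45, 96]
  HnxIV (TTCGTCT, off=7): starts [58, 66, 75, 89, 107, 123] → cuts [1, 65, 73, 82, 96, 114]

Pooled cuts: [1, 3, 8, 13, 34, 40, 45, 65, 73, 82, 96, 114]

Fragment lengths:
  1→3: 2 bp
  3→8: 5 bp
  8→13: 5 bp
  13→34: 21 bp
  34→40: 6 bp
  40→45: 5 bp
  45→65: 20 bp
  65→73: 8 bp
  73→82: 9 bp
  82→96: 14 bp
  96→114: 18 bp
  114→1 (wrap): 129-114+1 = 16 bp

[2,5,5,5,6,8,9,14,16,18,20,21]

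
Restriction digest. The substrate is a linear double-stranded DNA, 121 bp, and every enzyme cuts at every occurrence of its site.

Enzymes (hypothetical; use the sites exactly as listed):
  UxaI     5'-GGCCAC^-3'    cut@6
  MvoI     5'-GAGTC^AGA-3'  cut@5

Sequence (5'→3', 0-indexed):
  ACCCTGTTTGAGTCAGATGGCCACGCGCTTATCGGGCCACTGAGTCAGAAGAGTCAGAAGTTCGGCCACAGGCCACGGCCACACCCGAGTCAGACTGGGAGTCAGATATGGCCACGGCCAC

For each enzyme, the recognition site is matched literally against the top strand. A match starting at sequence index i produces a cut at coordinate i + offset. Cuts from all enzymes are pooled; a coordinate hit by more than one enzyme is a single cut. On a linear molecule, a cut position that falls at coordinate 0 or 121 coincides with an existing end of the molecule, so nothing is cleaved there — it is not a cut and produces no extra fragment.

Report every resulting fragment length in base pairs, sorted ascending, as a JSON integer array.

Per-enzyme occurrences:
  UxaI (GGCCAC, off=6): starts [18, 34, 63, 70, 76, 109, 115] → cuts [24, 40, 69, 76, 82, 115] (position 121 is a terminus of the linear molecule — no cut)
  MvoI (GAGTCAGA, off=5): starts [9, 41, 50, 86, 98] → cuts [14, 46, 55, 91, 103]

Pooled cuts: [14, 24, 40, 46, 55, 69, 76, 82, 91, 103, 115]

Fragment lengths:
  [0,14): 14 bp
  [14,24): 10 bp
  [24,40): 16 bp
  [40,46): 6 bp
  [46,55): 9 bp
  [55,69): 14 bp
  [69,76): 7 bp
  [76,82): 6 bp
  [82,91): 9 bp
  [91,103): 12 bp
  [103,115): 12 bp
  [115,121): 6 bp

[6,6,6,7,9,9,10,12,12,14,14,16]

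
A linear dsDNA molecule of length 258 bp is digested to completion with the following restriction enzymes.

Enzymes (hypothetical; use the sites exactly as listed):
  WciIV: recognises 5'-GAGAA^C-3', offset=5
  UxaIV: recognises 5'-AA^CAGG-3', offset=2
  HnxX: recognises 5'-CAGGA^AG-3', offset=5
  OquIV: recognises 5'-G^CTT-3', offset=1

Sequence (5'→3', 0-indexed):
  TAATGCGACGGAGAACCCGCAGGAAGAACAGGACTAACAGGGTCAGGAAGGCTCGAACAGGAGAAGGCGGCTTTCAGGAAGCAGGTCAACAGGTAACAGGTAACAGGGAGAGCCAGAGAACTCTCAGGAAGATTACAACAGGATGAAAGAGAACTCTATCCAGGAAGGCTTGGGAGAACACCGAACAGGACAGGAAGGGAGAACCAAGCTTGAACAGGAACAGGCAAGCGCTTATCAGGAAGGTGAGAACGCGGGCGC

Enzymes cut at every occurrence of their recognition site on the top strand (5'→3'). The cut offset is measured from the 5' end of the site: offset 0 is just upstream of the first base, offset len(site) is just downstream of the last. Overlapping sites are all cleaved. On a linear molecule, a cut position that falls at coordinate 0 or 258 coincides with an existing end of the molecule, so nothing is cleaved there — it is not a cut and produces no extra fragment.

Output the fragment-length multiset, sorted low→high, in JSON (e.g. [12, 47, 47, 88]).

[3,4,5,6,6,7,7,7,8,9,9,9,9,9,9,9,9,10,10,10,10,10,11,12,13,15,15,17]

Per-enzyme occurrences:
  WciIV GAGAAC/5: at [10, 115, 148, 173, 198, 244] ⇒ [15, 120, 153, 178, 203, 249]
  UxaIV AACAGG/2: at [26, 35, 55, 87, 94, 101, 136, 183, 212, 218] ⇒ [28, 37, 57, 89, 96, 103, 138, 185, 214, 220]
  HnxX CAGGAAG/5: at [19, 43, 74, 124, 160, 190, 235] ⇒ [24, 48, 79, 129, 165, 195, 240]
  OquIV GCTT/1: at [69, 167, 207, 229] ⇒ [70, 168, 208, 230]

All cut coordinates (distinct, sorted): [15, 24, 28, 37, 48, 57, 70, 79, 89, 96, 103, 120, 129, 138, 153, 165, 168, 178, 185, 195, 203, 208, 214, 220, 230, 240, 249]

Fragments:
  [0,15): 15 bp
  [15,24): 9 bp
  [24,28): 4 bp
  [28,37): 9 bp
  [37,48): 11 bp
  [48,57): 9 bp
  [57,70): 13 bp
  [70,79): 9 bp
  [79,89): 10 bp
  [89,96): 7 bp
  [96,103): 7 bp
  [103,120): 17 bp
  [120,129): 9 bp
  [129,138): 9 bp
  [138,153): 15 bp
  [153,165): 12 bp
  [165,168): 3 bp
  [168,178): 10 bp
  [178,185): 7 bp
  [185,195): 10 bp
  [195,203): 8 bp
  [203,208): 5 bp
  [208,214): 6 bp
  [214,220): 6 bp
  [220,230): 10 bp
  [230,240): 10 bp
  [240,249): 9 bp
  [249,258): 9 bp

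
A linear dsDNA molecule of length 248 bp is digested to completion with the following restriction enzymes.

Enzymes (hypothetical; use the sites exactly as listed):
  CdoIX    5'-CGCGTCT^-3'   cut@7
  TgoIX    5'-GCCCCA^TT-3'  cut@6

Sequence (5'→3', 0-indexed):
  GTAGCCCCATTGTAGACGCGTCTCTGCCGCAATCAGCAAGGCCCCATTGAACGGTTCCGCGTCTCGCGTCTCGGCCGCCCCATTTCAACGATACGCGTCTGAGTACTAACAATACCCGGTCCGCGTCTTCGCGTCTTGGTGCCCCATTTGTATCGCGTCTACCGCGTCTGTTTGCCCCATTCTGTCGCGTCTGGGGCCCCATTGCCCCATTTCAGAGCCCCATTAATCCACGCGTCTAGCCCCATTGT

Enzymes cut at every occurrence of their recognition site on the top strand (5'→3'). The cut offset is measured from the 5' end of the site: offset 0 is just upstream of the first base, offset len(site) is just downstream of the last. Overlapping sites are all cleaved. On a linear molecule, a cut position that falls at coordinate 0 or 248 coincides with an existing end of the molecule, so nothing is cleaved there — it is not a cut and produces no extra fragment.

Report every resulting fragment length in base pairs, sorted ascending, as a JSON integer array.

[4,7,7,8,8,9,9,9,10,10,11,13,13,14,14,15,18,18,23,28]

Per-enzyme occurrences:
  CdoIX CGCGTCT/7: at [16, 57, 64, 93, 121, 129, 153, 162, 185, 230] ⇒ [23, 64, 71, 100, 128, 136, 160, 169, 192, 237]
  TgoIX GCCCCATT/6: at [3, 40, 76, 140, 173, 195, 203, 216, 238] ⇒ [9, 46, 82, 146, 179, 201, 209, 222, 244]

Pooled cuts: [9, 23, 46, 64, 71, 82, 100, 128, 136, 146, 160, 169, 179, 192, 201, 209, 222, 237, 244]

Fragments:
  [0,9): 9 bp
  [9,23): 14 bp
  [23,46): 23 bp
  [46,64): 18 bp
  [64,71): 7 bp
  [71,82): 11 bp
  [82,100): 18 bp
  [100,128): 28 bp
  [128,136): 8 bp
  [136,146): 10 bp
  [146,160): 14 bp
  [160,169): 9 bp
  [169,179): 10 bp
  [179,192): 13 bp
  [192,201): 9 bp
  [201,209): 8 bp
  [209,222): 13 bp
  [222,237): 15 bp
  [237,244): 7 bp
  [244,248): 4 bp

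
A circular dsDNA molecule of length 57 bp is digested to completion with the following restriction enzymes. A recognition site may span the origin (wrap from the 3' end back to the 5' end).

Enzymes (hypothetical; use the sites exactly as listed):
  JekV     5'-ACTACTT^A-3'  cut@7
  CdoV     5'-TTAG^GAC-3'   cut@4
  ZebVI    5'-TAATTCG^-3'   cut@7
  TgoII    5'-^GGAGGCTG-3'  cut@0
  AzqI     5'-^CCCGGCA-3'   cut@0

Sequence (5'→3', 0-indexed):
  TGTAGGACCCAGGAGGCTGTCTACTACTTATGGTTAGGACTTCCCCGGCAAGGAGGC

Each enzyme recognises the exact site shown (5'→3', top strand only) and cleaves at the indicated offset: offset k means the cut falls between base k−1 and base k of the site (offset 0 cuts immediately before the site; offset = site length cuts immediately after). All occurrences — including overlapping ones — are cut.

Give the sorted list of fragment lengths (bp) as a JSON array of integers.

Scan for sites:
  JekV ACTACTTA/7: at [22] ⇒ [29]
  CdoV TTAGGAC/4: at [33] ⇒ [37]
  ZebVI (TAATTCG, off=7): no sites
  TgoII GGAGGCTG/0: at [11, 51] ⇒ [11, 51]
  AzqI CCCGGCA/0: at [43] ⇒ [43]

Pooled cuts: [11, 29, 37, 43, 51]

Fragments:
  11→29: 18 bp
  29→37: 8 bp
  37→43: 6 bp
  43→51: 8 bp
  51→11 (wrap): 57-51+11 = 17 bp

[6,8,8,17,18]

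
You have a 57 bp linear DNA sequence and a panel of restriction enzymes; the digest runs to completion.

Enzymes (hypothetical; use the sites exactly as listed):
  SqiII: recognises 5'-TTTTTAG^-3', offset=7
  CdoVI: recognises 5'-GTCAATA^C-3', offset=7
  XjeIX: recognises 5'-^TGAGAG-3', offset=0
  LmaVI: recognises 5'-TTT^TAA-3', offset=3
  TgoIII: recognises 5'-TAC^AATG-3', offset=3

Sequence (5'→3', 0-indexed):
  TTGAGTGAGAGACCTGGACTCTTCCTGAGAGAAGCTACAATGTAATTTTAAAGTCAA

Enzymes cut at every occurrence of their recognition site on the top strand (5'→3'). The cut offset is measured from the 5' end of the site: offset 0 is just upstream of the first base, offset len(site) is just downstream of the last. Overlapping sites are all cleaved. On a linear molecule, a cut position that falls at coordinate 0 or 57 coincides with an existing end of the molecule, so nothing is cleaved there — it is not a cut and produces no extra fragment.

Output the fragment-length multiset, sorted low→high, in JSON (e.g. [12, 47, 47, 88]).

[5,9,10,13,20]

Site scan:
  SqiII (TTTTTAG, off=7): no sites
  CdoVI (GTCAATAC, off=7): no sites
  XjeIX TGAGAG/0: at [5, 25] ⇒ [5, 25]
  LmaVI TTTTAA/3: at [45] ⇒ [48]
  TgoIII TACAATG/3: at [35] ⇒ [38]

All cut coordinates (distinct, sorted): [5, 25, 38, 48]

Fragment lengths:
  [0,5): 5 bp
  [5,25): 20 bp
  [25,38): 13 bp
  [38,48): 10 bp
  [48,57): 9 bp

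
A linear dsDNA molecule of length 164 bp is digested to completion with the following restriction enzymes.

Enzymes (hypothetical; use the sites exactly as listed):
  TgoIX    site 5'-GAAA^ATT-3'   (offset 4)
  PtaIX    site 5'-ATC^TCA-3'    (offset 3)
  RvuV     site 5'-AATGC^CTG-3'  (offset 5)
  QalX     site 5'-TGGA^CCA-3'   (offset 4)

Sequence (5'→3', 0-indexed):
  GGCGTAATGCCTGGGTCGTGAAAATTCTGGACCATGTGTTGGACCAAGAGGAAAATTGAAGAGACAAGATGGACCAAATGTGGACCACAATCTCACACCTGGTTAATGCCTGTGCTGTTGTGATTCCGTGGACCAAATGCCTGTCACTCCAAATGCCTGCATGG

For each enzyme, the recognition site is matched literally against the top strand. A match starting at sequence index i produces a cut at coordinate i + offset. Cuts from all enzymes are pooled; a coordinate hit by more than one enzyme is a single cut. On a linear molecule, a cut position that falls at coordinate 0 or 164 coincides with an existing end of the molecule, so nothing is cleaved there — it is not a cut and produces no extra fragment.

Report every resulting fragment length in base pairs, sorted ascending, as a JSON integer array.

[8,8,8,8,10,11,11,12,13,16,17,19,23]

Per-enzyme occurrences:
  TgoIX (GAAAATT, off=4): starts [19, 50] → cuts [23, 54]
  PtaIX (ATCTCA, off=3): starts [89] → cuts [92]
  RvuV (AATGCCTG, off=5): starts [5, 104, 135, 151] → cuts [10, 109, 140, 156]
  QalX (TGGACCA, off=4): starts [27, 39, 69, 80, 128] → cuts [31, 43, 73, 84, 132]

Pooled cuts: [10, 23, 31, 43, 54, 73, 84, 92, 109, 132, 140, 156]

Fragments:
  [0,10): 10 bp
  [10,23): 13 bp
  [23,31): 8 bp
  [31,43): 12 bp
  [43,54): 11 bp
  [54,73): 19 bp
  [73,84): 11 bp
  [84,92): 8 bp
  [92,109): 17 bp
  [109,132): 23 bp
  [132,140): 8 bp
  [140,156): 16 bp
  [156,164): 8 bp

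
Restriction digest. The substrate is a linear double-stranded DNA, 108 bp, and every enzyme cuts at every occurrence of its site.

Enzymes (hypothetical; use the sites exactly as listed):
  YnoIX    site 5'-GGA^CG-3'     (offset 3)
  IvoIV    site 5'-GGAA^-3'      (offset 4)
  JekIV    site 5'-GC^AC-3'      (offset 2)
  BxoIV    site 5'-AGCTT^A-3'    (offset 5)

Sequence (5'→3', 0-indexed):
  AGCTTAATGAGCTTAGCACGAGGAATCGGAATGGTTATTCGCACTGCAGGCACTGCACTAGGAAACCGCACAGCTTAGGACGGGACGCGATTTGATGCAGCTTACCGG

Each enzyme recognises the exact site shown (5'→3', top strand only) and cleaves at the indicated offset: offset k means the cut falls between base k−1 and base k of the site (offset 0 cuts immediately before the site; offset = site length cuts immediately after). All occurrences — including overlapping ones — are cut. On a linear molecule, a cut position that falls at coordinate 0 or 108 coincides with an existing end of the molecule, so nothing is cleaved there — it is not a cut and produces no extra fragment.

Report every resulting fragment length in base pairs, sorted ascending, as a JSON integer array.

Site scan:
  YnoIX GGACG/3: at [77, 82] ⇒ [80, 85]
  IvoIV GGAA/4: at [21, 27, 60] ⇒ [25, 31, 64]
  JekIV GCAC/2: at [15, 40, 49, 54, 67] ⇒ [17, 42, 51, 56, 69]
  BxoIV AGCTTA/5: at [0, 9, 71, 98] ⇒ [5, 14, 76, 103]

All cut coordinates (distinct, sorted): [5, 14, 17, 25, 31, 42, 51, 56, 64, 69, 76, 80, 85, 103]

Fragment lengths:
  [0,5): 5 bp
  [5,14): 9 bp
  [14,17): 3 bp
  [17,25): 8 bp
  [25,31): 6 bp
  [31,42): 11 bp
  [42,51): 9 bp
  [51,56): 5 bp
  [56,64): 8 bp
  [64,69): 5 bp
  [69,76): 7 bp
  [76,80): 4 bp
  [80,85): 5 bp
  [85,103): 18 bp
  [103,108): 5 bp

[3,4,5,5,5,5,5,6,7,8,8,9,9,11,18]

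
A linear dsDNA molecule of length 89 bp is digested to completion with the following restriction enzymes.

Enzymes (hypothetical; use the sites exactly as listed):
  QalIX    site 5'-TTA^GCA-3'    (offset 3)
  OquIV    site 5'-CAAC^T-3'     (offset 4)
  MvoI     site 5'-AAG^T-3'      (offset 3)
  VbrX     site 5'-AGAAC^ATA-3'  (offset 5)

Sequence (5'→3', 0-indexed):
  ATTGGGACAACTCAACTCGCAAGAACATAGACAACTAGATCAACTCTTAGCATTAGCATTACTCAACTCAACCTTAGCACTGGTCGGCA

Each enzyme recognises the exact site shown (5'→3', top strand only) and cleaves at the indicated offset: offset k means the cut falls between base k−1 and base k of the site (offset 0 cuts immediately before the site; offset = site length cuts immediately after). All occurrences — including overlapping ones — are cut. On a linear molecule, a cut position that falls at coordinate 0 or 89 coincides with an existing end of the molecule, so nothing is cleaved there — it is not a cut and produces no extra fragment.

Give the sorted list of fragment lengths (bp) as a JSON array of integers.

[5,5,6,9,9,9,10,11,12,13]

Per-enzyme occurrences:
  QalIX TTAGCA/3: at [46, 52, 73] ⇒ [49, 55, 76]
  OquIV CAACT/4: at [7, 12, 31, 40, 63] ⇒ [11, 16, 35, 44, 67]
  MvoI (AAGT, off=3): no sites
  VbrX AGAACATA/5: at [21] ⇒ [26]

Pooled cuts: [11, 16, 26, 35, 44, 49, 55, 67, 76]

Fragments:
  [0,11): 11 bp
  [11,16): 5 bp
  [16,26): 10 bp
  [26,35): 9 bp
  [35,44): 9 bp
  [44,49): 5 bp
  [49,55): 6 bp
  [55,67): 12 bp
  [67,76): 9 bp
  [76,89): 13 bp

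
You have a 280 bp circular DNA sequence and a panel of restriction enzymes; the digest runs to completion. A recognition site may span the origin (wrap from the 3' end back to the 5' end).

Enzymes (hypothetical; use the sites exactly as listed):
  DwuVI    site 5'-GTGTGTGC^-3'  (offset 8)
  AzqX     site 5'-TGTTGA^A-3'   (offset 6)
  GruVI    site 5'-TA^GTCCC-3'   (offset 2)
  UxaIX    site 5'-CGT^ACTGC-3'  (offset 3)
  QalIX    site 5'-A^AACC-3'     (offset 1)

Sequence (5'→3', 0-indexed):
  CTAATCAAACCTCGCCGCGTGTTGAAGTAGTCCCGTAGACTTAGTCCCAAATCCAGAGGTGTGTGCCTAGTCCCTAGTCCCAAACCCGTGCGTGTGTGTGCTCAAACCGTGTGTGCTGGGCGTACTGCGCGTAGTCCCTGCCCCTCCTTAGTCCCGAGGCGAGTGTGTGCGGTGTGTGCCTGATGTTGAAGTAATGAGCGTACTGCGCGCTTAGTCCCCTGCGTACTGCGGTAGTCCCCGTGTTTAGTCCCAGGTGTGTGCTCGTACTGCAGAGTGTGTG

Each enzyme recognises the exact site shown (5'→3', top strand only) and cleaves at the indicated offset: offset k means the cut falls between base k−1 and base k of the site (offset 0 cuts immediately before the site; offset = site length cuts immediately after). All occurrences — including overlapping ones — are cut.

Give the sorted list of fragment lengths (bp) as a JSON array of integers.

Site scan:
  DwuVI (GTGTGTGC, off=8): starts [58, 93, 108, 162, 171, 253, 273] → cuts [1, 66, 101, 116, 170, 179, 261]
  AzqX (TGTTGAA, off=6): starts [19, 183] → cuts [25, 189]
  GruVI (TAGTCCC, off=2): starts [27, 41, 67, 74, 131, 148, 211, 231, 244] → cuts [29, 43, 69, 76, 133, 150, 213, 233, 246]
  UxaIX (CGTACTGC, off=3): starts [120, 198, 221, 262] → cuts [123, 201, 224, 265]
  QalIX (AAACC, off=1): starts [6, 81, 103] → cuts [7, 82, 104]

Pooled cuts: [1, 7, 25, 29, 43, 66, 69, 76, 82, 101, 104, 116, 123, 133, 150, 170, 179, 189, 201, 213, 224, 233, 246, 261, 265]

Fragments:
  1→7: 6 bp
  7→25: 18 bp
  25→29: 4 bp
  29→43: 14 bp
  43→66: 23 bp
  66→69: 3 bp
  69→76: 7 bp
  76→82: 6 bp
  82→101: 19 bp
  101→104: 3 bp
  104→116: 12 bp
  116→123: 7 bp
  123→133: 10 bp
  133→150: 17 bp
  150→170: 20 bp
  170→179: 9 bp
  179→189: 10 bp
  189→201: 12 bp
  201→213: 12 bp
  213→224: 11 bp
  224→233: 9 bp
  233→246: 13 bp
  246→261: 15 bp
  261→265: 4 bp
  265→1 (wrap): 280-265+1 = 16 bp

[3,3,4,4,6,6,7,7,9,9,10,10,11,12,12,12,13,14,15,16,17,18,19,20,23]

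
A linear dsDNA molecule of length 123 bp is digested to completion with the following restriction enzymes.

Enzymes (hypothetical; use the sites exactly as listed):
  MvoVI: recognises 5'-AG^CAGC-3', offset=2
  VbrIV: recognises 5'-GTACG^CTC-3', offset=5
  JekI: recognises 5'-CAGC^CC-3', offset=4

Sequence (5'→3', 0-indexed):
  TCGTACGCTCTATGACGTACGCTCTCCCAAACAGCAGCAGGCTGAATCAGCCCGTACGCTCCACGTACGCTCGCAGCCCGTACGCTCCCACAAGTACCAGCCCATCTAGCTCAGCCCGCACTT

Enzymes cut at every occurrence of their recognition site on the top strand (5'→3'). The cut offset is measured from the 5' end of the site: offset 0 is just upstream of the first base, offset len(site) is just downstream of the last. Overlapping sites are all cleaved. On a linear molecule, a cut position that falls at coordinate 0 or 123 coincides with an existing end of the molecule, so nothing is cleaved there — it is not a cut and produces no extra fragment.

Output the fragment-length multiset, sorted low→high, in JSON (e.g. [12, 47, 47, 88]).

[7,7,7,8,8,11,13,14,14,17,17]

Site scan:
  MvoVI AGCAGC/2: at [32] ⇒ [34]
  VbrIV GTACGCTC/5: at [2, 16, 53, 64, 79] ⇒ [7, 21, 58, 69, 84]
  JekI CAGCCC/4: at [47, 73, 97, 111] ⇒ [51, 77, 101, 115]

All cut coordinates (distinct, sorted): [7, 21, 34, 51, 58, 69, 77, 84, 101, 115]

Fragment lengths:
  [0,7): 7 bp
  [7,21): 14 bp
  [21,34): 13 bp
  [34,51): 17 bp
  [51,58): 7 bp
  [58,69): 11 bp
  [69,77): 8 bp
  [77,84): 7 bp
  [84,101): 17 bp
  [101,115): 14 bp
  [115,123): 8 bp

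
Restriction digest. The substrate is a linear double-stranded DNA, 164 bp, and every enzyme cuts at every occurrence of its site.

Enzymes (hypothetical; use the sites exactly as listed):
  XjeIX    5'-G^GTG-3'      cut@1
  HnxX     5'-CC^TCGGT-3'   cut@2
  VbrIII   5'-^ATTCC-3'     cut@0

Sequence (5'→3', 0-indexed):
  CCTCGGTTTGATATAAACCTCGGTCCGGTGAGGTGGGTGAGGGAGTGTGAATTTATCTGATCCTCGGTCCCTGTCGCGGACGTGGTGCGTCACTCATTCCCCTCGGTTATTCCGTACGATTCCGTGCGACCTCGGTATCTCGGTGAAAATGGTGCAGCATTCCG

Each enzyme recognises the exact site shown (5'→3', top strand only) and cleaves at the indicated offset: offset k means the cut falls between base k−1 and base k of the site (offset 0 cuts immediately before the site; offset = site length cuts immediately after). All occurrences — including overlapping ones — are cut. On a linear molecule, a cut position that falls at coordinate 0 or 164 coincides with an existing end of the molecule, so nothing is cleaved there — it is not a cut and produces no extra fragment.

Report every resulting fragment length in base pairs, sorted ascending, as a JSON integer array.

Site scan:
  XjeIX GGTG/1: at [26, 31, 35, 83, 141, 150] ⇒ [27, 32, 36, 84, 142, 151]
  HnxX CCTCGGT/2: at [0, 17, 61, 100, 129] ⇒ [2, 19, 63, 102, 131]
  VbrIII ATTCC/0: at [95, 108, 118, 158] ⇒ [95, 108, 118, 158]

All cut coordinates (distinct, sorted): [2, 19, 27, 32, 36, 63, 84, 95, 102, 108, 118, 131, 142, 151, 158]

Fragments:
  [0,2): 2 bp
  [2,19): 17 bp
  [19,27): 8 bp
  [27,32): 5 bp
  [32,36): 4 bp
  [36,63): 27 bp
  [63,84): 21 bp
  [84,95): 11 bp
  [95,102): 7 bp
  [102,108): 6 bp
  [108,118): 10 bp
  [118,131): 13 bp
  [131,142): 11 bp
  [142,151): 9 bp
  [151,158): 7 bp
  [158,164): 6 bp

[2,4,5,6,6,7,7,8,9,10,11,11,13,17,21,27]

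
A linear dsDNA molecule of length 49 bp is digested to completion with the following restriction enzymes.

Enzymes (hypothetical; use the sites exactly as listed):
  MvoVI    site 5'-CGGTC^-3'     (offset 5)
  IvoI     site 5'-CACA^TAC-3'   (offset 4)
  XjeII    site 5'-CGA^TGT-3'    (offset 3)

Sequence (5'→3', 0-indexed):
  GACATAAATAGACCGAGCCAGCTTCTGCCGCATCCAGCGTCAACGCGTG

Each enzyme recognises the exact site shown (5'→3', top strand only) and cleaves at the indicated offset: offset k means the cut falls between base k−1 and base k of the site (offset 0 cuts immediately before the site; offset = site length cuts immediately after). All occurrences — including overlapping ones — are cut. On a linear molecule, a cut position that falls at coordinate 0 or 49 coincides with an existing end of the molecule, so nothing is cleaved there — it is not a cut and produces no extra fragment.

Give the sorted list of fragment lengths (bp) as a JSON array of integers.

[49]

Per-enzyme occurrences:
  MvoVI (CGGTC, off=5): no sites
  IvoI (CACATAC, off=4): no sites
  XjeII (CGATGT, off=3): no sites

All cut coordinates (distinct, sorted): ∅

Fragment lengths:
  no cuts → one linear fragment of 49 bp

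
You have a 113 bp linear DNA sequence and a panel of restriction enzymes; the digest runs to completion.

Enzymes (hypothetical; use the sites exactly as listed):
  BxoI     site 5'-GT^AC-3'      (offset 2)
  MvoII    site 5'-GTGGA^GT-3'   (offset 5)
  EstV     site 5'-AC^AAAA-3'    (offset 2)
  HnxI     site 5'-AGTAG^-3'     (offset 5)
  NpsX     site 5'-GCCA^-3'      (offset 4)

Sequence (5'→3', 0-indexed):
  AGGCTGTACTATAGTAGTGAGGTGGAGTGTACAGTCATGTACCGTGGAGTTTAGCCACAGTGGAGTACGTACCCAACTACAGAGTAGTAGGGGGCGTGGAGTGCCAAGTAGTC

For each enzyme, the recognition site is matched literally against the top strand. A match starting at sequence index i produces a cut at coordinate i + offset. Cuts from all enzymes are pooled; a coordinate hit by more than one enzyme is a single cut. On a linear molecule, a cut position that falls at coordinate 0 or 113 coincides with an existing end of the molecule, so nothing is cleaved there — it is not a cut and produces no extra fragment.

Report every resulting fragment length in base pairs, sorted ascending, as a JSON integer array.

Per-enzyme occurrences:
  BxoI (GTAC, off=2): starts [5, 28, 38, 64, 68] → cuts [7, 30, 40, 66, 70]
  MvoII (GTGGAGT, off=5): starts [21, 43, 59, 95] → cuts [26, 48, 64, 100]
  EstV (ACAAAA, off=2): no sites
  HnxI (AGTAG, off=5): starts [12, 82, 85, 106] → cuts [17, 87, 90, 111]
  NpsX (GCCA, off=4): starts [53, 102] → cuts [57, 106]

All cut coordinates (distinct, sorted): [7, 17, 26, 30, 40, 48, 57, 64, 66, 70, 87, 90, 100, 106, 111]

Fragments:
  [0,7): 7 bp
  [7,17): 10 bp
  [17,26): 9 bp
  [26,30): 4 bp
  [30,40): 10 bp
  [40,48): 8 bp
  [48,57): 9 bp
  [57,64): 7 bp
  [64,66): 2 bp
  [66,70): 4 bp
  [70,87): 17 bp
  [87,90): 3 bp
  [90,100): 10 bp
  [100,106): 6 bp
  [106,111): 5 bp
  [111,113): 2 bp

[2,2,3,4,4,5,6,7,7,8,9,9,10,10,10,17]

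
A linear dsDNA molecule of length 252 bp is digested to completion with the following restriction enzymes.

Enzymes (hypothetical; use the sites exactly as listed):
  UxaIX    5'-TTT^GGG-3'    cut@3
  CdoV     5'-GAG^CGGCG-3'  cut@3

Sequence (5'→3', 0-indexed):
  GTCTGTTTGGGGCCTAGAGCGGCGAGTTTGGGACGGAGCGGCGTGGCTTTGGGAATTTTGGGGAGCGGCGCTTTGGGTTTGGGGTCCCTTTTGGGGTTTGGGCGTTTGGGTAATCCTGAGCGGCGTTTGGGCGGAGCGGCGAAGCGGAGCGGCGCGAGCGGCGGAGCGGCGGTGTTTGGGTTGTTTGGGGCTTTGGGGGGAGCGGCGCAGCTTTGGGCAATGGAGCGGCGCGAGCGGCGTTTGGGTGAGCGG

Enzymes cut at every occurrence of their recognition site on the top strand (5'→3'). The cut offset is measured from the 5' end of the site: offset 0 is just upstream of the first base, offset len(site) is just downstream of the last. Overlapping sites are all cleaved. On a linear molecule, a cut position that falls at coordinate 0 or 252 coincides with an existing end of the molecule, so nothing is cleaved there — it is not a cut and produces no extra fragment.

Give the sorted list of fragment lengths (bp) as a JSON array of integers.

Scan for sites:
  UxaIX TTTGGG/3: at [5, 26, 47, 56, 71, 77, 89, 96, 104, 125, 174, 183, 191, 211, 239] ⇒ [8, 29, 50, 59, 74, 80, 92, 99, 107, 128, 177, 186, 194, 214, 242]
  CdoV GAGCGGCG/3: at [16, 35, 62, 117, 133, 146, 155, 163, 199, 222, 231] ⇒ [19, 38, 65, 120, 136, 149, 158, 166, 202, 225, 234]

All cut coordinates (distinct, sorted): [8, 19, 29, 38, 50, 59, 65, 74, 80, 92, 99, 107, 120, 128, 136, 149, 158, 166, 177, 186, 194, 202, 214, 225, 234, 242]

Fragments:
  [0,8): 8 bp
  [8,19): 11 bp
  [19,29): 10 bp
  [29,38): 9 bp
  [38,50): 12 bp
  [50,59): 9 bp
  [59,65): 6 bp
  [65,74): 9 bp
  [74,80): 6 bp
  [80,92): 12 bp
  [92,99): 7 bp
  [99,107): 8 bp
  [107,120): 13 bp
  [120,128): 8 bp
  [128,136): 8 bp
  [136,149): 13 bp
  [149,158): 9 bp
  [158,166): 8 bp
  [166,177): 11 bp
  [177,186): 9 bp
  [186,194): 8 bp
  [194,202): 8 bp
  [202,214): 12 bp
  [214,225): 11 bp
  [225,234): 9 bp
  [234,242): 8 bp
  [242,252): 10 bp

[6,6,7,8,8,8,8,8,8,8,8,9,9,9,9,9,9,10,10,11,11,11,12,12,12,13,13]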